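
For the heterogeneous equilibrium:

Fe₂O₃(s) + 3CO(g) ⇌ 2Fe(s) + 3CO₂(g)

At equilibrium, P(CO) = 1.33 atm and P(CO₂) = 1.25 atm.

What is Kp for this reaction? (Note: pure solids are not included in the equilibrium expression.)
K_p = 0.830

Solids (Fe₂O₃, Fe) are excluded.
Kp = P(CO₂)³/P(CO)³ = (1.25)³/(1.33)³ = 1.953/2.353 = 0.830.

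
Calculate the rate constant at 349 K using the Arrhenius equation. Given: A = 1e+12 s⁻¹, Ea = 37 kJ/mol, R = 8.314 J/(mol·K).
2.90e+06 s⁻¹

k = A·exp(-Ea/(R·T)) = 1e+12·exp(-37000/(8.314·349)) = 1e+12·exp(-12.7516) = 1e+12·2.8975e-06 = 2.90e+06 s⁻¹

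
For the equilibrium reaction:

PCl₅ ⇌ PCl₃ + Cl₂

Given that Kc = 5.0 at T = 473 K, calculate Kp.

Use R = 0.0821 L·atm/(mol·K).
K_p = 194.1665

Δn = (moles gaseous products) − (moles gaseous reactants) = 1
T = 473 K; RT = 0.0821 × 473 = 38.8333
Kp = Kc·(RT)^Δn = 5.0 × (38.8333)^1 = 5.0 × 38.8333 = 194.1665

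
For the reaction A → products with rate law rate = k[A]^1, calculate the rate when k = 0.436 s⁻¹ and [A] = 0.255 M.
0.1112 M/s

rate = k·[A]^1 = 0.436·(0.255)^1 = 0.436·0.255 = 0.1112 M/s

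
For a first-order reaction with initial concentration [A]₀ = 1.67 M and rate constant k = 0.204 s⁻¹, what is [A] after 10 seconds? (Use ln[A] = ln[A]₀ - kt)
0.2171 M

ln[A] = ln[A]₀ - k·t = ln(1.67) - (0.204)·(10) = 0.5128 - 2.0400 = -1.5272
[A] = e^(-1.5272) = 0.2171 M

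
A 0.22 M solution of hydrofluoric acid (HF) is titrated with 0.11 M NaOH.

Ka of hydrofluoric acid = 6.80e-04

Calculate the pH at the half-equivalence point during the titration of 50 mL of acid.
pH = pKa = 3.17

At the half-equivalence point, [HA] = [A⁻], so by Henderson–Hasselbalch pH = pKa + log(1) = pKa.
pKa = −log(6.80e-04) = 3.17.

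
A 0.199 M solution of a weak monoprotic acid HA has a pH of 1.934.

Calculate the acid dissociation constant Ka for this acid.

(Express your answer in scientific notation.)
K_a = 7.23e-04

[H⁺] = 10^(−pH) = 10^(−1.934) = 1.164e-02 M. For HA ⇌ H⁺ + A⁻, Ka = x²/(C − x) = (1.164e-02)²/(0.199 − 1.164e-02) = 7.23e-04.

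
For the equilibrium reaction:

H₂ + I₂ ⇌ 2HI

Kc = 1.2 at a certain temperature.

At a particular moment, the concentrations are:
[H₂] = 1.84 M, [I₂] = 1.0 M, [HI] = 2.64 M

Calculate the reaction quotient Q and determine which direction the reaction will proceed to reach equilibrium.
Q = 3.788, Q > K, reaction proceeds reverse (toward reactants)

Q = ([HI]^2) / ([H₂] × [I₂])
  = ((2.64)^2) / ((1.84)·(1.0)) = 6.9696/1.84 = 3.788
Since Q = 3.788 > Kc = 1.2, the reaction proceeds reverse (toward reactants) to reach equilibrium.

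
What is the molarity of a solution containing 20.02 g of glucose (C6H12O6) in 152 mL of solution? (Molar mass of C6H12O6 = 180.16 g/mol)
Moles of C6H12O6 = 20.02 g ÷ 180.16 g/mol = 0.111123 mol
Volume = 152 mL = 0.152 L
Molarity = 0.111123 mol ÷ 0.152 L = 0.7311 M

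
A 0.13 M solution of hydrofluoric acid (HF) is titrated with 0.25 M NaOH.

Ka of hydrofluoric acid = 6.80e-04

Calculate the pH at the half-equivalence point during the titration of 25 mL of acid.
pH = pKa = 3.17

At the half-equivalence point, [HA] = [A⁻], so by Henderson–Hasselbalch pH = pKa + log(1) = pKa.
pKa = −log(6.80e-04) = 3.17.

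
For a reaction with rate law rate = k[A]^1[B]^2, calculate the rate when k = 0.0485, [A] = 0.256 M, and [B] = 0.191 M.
0.0004529 M/s

rate = k·[A]^1·[B]^2 = 0.0485·(0.256)^1·(0.191)^2 = 0.0485·0.256·0.036481 = 0.0004529 M/s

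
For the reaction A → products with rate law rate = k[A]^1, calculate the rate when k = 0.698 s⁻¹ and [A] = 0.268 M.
0.1871 M/s

rate = k·[A]^1 = 0.698·(0.268)^1 = 0.698·0.268 = 0.1871 M/s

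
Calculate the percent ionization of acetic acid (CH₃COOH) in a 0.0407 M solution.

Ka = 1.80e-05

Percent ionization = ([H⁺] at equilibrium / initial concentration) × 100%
Percent ionization = 2.08%

Let x = [H⁺]. Ka = x²/(C - x) ⇒ x² + (1.80e-05)x - (1.80e-05)(0.0407) = 0. x = 8.4697e-04. Percent = (8.4697e-04/0.0407) × 100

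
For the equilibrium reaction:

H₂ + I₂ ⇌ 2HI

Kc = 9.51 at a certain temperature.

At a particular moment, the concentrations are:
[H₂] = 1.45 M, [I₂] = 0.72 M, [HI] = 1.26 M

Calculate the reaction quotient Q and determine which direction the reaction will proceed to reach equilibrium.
Q = 1.521, Q < K, reaction proceeds forward (toward products)

Q = ([HI]^2) / ([H₂] × [I₂])
  = ((1.26)^2) / ((1.45)·(0.72)) = 1.5876/1.044 = 1.521
Since Q = 1.521 < Kc = 9.51, the reaction proceeds forward (toward products) to reach equilibrium.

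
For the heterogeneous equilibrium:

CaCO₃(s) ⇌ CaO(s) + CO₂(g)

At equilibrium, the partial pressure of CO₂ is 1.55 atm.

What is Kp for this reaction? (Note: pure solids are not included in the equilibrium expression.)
K_p = 1.55

Solids (CaCO₃, CaO) have activity 1 and are excluded.
Kp = P(CO₂) = 1.55.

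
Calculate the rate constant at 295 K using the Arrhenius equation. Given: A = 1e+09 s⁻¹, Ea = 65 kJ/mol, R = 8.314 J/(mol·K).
3.09e-03 s⁻¹

k = A·exp(-Ea/(R·T)) = 1e+09·exp(-65000/(8.314·295)) = 1e+09·exp(-26.5022) = 1e+09·3.0921e-12 = 3.09e-03 s⁻¹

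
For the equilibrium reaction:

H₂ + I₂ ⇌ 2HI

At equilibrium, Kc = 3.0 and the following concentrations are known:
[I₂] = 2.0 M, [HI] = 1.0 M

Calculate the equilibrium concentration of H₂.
[H₂] = 0.1667 M

Kc = ([HI]^2) / ([H₂] × [I₂]) = 3.0
[H₂]^1 = (product terms)/(Kc · other reactant terms) = 1 / (3.0 · 2) = 0.16667
[H₂] = 0.1667 M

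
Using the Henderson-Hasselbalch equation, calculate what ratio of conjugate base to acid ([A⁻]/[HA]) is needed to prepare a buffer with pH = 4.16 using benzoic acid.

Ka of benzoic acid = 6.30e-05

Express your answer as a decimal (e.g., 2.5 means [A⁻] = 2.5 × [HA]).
[A⁻]/[HA] = 0.911

pKa = −log(6.30e-05) = 4.2007. pH = pKa + log([A⁻]/[HA]). 4.16 = 4.2007 + log(ratio). log(ratio) = 4.16 − 4.2007 = -0.0407. ratio = 10^(-0.0407) = 0.911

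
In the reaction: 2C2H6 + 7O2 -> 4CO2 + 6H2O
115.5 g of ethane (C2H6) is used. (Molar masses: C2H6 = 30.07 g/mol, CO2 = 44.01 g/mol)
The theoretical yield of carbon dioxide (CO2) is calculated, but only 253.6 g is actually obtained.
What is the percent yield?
Moles of C2H6 = 115.5 g ÷ 30.07 g/mol = 3.84104 mol
Mole ratio: 4 mol CO2 / 2 mol C2H6
Moles of CO2 = 3.84104 × (4/2) = 7.68208 mol
Theoretical yield = 7.68208 mol × 44.01 g/mol = 338.09 g
Actual yield = 253.6 g
Percent yield = (253.6 / 338.09) × 100% = 75.0%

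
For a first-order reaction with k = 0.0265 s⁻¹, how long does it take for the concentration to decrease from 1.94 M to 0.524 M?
49.39 s

From ln[A] = ln[A]₀ - k·t: t = ln([A]₀/[A])/k = ln(1.94/0.524)/0.0265 = ln(3.7023)/0.0265 = 1.3090/0.0265 = 49.39 s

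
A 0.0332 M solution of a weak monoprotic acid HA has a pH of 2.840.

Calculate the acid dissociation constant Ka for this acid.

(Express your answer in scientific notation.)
K_a = 6.58e-05

[H⁺] = 10^(−pH) = 10^(−2.840) = 1.445e-03 M. For HA ⇌ H⁺ + A⁻, Ka = x²/(C − x) = (1.445e-03)²/(0.0332 − 1.445e-03) = 6.58e-05.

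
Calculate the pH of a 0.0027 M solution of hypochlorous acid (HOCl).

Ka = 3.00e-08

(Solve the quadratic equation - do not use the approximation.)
pH = 5.05

x² + Ka×x - Ka×C = 0. Using quadratic formula: [H⁺] = 8.9850e-06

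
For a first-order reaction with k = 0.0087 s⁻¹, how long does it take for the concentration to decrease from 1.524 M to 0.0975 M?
316.00 s

From ln[A] = ln[A]₀ - k·t: t = ln([A]₀/[A])/k = ln(1.524/0.0975)/0.0087 = ln(15.6308)/0.0087 = 2.7492/0.0087 = 316.00 s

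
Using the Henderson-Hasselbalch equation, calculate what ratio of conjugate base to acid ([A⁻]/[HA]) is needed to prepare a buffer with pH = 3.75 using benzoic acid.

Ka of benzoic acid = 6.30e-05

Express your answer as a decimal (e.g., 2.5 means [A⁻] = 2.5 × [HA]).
[A⁻]/[HA] = 0.354

pKa = −log(6.30e-05) = 4.2007. pH = pKa + log([A⁻]/[HA]). 3.75 = 4.2007 + log(ratio). log(ratio) = 3.75 − 4.2007 = -0.4507. ratio = 10^(-0.4507) = 0.354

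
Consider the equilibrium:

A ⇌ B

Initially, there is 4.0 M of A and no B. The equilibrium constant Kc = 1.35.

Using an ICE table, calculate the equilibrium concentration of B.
[B] = 2.298 M

ICE: [A] = 4.0 − x, [B] = x.
Kc = x/(4.0 − x) = 1.35 ⇒ x = 1.35·4.0/(1 + 1.35) = 5.4/2.35 = 2.298.
[B] = x = 2.298 M.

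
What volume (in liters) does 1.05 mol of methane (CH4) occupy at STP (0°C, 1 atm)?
At STP, 1 mol of gas occupies 22.4 L
Volume = 1.05 mol × 22.4 L/mol = 23.52 L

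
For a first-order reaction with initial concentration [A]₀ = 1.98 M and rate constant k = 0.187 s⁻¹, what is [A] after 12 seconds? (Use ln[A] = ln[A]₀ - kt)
0.2099 M

ln[A] = ln[A]₀ - k·t = ln(1.98) - (0.187)·(12) = 0.6831 - 2.2440 = -1.5609
[A] = e^(-1.5609) = 0.2099 M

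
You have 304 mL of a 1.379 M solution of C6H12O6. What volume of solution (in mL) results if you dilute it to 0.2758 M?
Using M₁V₁ = M₂V₂:
1.379 × 304 = 0.2758 × V₂
V₂ = (1.379 × 304) / 0.2758 = 1520 mL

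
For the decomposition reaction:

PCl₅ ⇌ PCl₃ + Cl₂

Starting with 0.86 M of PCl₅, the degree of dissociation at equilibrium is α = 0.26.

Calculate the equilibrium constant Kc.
K_c = 0.0786

x = α·[A]₀ = 0.26 × 0.86 = 0.2236 M dissociated.
At eq: [PCl₅] = 0.86 − 0.2236 = 0.6364 M; [PCl₃] = [Cl₂] = x = 0.2236 M.
Kc = [PCl₃][Cl₂]/[PCl₅] = (0.2236)²/0.6364 = 0.07856.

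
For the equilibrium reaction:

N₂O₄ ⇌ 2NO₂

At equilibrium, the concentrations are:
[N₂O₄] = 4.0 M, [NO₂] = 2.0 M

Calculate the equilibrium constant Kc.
K_c = 1.0000

Kc = ([NO₂]^2) / ([N₂O₄])
   = ((2.0)^2) / ((4.0))
   = 4 / 4 = 1.0000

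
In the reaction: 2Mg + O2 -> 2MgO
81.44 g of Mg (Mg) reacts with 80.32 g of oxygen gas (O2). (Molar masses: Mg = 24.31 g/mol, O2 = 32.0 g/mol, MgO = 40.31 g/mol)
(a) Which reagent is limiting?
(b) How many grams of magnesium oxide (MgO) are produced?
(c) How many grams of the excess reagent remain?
(a) Mg, (b) 135 g, (c) 26.72 g

Moles of Mg = 81.44 g ÷ 24.31 g/mol = 3.35006 mol
Moles of O2 = 80.32 g ÷ 32.0 g/mol = 2.51 mol
Moles ÷ coefficient: Mg: 3.35006/2 = 1.675, O2: 2.51/1 = 2.51
(a) Mg has the smaller value, so Mg is the limiting reagent.
(b) Moles of MgO = 3.35006 mol Mg × (2/2) = 3.35006 mol; mass = 3.35006 mol × 40.31 g/mol = 135 g
(c) O2 consumed = 3.35006 × (1/2) = 1.67503 mol; remaining = 2.51 − 1.67503 = 0.834969 mol; mass = 0.834969 mol × 32.0 g/mol = 26.72 g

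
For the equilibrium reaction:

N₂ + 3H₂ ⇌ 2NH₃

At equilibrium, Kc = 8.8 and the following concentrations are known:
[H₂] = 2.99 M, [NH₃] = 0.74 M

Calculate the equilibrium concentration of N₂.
[N₂] = 0.0023 M

Kc = ([NH₃]^2) / ([N₂] × [H₂]^3) = 8.8
[N₂]^1 = (product terms)/(Kc · other reactant terms) = 0.5476 / (8.8 · 26.731) = 0.0023279
[N₂] = 0.0023 M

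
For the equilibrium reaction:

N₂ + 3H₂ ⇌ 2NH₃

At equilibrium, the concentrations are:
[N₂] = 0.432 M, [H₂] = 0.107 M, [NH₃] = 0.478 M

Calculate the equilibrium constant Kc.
K_c = 4.32e+02

Kc = ([NH₃]^2) / ([N₂] × [H₂]^3)
   = ((0.478)^2) / ((0.432)·(0.107)^3)
   = 0.22848 / 0.00052922 = 4.32e+02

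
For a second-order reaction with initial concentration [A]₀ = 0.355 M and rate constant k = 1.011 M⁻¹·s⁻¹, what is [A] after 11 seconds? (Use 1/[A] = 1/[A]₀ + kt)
0.0717 M

1/[A] = 1/[A]₀ + k·t = 1/0.355 + (1.011)·(11) = 2.8169 + 11.1210 = 13.9379
[A] = 1/13.9379 = 0.0717 M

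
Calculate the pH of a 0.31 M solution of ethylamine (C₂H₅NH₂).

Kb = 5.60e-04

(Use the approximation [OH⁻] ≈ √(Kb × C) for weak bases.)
pH = 12.12

[OH⁻] = √(Kb × C) = √(5.60e-04 × 0.31) = 1.3176e-02. pOH = 1.88, pH = 14 - pOH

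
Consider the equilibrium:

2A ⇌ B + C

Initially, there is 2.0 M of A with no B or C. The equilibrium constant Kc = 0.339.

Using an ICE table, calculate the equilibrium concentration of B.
[B] = 0.538 M

ICE: [A] = 2.0 − 2x, [B] = [C] = x.
Kc = x²/(2.0 − 2x)² = 0.339 ⇒ √Kc = x/(2.0 − 2x).
x = √0.339·2.0/(1 + 2√0.339) = 0.58224·2.0/2.1645 = 0.53799.
[B] = x = 0.538 M.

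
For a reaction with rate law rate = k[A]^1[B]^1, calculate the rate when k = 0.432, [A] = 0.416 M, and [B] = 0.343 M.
0.06164 M/s

rate = k·[A]^1·[B]^1 = 0.432·(0.416)^1·(0.343)^1 = 0.432·0.416·0.343 = 0.06164 M/s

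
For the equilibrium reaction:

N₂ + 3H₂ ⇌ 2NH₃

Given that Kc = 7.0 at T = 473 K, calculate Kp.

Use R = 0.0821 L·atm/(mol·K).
K_p = 0.0046

Δn = (moles gaseous products) − (moles gaseous reactants) = -2
T = 473 K; RT = 0.0821 × 473 = 38.8333
Kp = Kc·(RT)^Δn = 7.0 × (38.8333)^-2 = 7.0 × 0.000663119 = 0.0046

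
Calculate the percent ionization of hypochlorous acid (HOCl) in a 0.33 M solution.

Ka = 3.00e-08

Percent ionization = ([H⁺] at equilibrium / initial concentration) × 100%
Percent ionization = 0.0301%

Let x = [H⁺]. Ka = x²/(C - x) ⇒ x² + (3.00e-08)x - (3.00e-08)(0.33) = 0. x = 9.9484e-05. Percent = (9.9484e-05/0.33) × 100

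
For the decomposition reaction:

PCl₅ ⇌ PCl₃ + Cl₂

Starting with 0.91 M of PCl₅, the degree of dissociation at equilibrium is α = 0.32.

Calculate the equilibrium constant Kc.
K_c = 0.1370

x = α·[A]₀ = 0.32 × 0.91 = 0.2912 M dissociated.
At eq: [PCl₅] = 0.91 − 0.2912 = 0.6188 M; [PCl₃] = [Cl₂] = x = 0.2912 M.
Kc = [PCl₃][Cl₂]/[PCl₅] = (0.2912)²/0.6188 = 0.137.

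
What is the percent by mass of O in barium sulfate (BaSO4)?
Mass of O in formula = 16.0 × 4 = 64 g/mol
Molar mass = 233.4 g/mol
% O = (64/233.4) × 100% = 27.42%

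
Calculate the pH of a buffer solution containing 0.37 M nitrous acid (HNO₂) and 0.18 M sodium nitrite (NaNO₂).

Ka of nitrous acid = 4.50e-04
pH = 3.03

pKa = -log(4.50e-04) = 3.35. pH = pKa + log([A⁻]/[HA]) = 3.35 + log(0.18/0.37)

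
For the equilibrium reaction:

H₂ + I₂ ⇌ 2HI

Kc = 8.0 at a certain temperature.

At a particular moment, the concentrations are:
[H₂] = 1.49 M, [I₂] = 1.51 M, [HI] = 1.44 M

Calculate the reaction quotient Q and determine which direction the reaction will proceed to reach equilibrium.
Q = 0.922, Q < K, reaction proceeds forward (toward products)

Q = ([HI]^2) / ([H₂] × [I₂])
  = ((1.44)^2) / ((1.49)·(1.51)) = 2.0736/2.2499 = 0.9216
Since Q = 0.9216 < Kc = 8.0, the reaction proceeds forward (toward products) to reach equilibrium.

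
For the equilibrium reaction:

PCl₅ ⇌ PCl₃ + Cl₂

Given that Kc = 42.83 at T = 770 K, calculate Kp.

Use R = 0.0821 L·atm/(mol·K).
K_p = 2.71e+03

Δn = (moles gaseous products) − (moles gaseous reactants) = 1
T = 770 K; RT = 0.0821 × 770 = 63.217
Kp = Kc·(RT)^Δn = 42.83 × (63.217)^1 = 42.83 × 63.217 = 2.71e+03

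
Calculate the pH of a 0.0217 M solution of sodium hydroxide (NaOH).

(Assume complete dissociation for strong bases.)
pH = 12.34

[OH⁻] = 0.0217 M for strong base. pOH = -log[OH⁻] = 1.66, pH = 14 - pOH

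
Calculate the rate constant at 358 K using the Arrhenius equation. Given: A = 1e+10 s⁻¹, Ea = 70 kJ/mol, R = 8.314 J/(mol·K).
6.11e-01 s⁻¹

k = A·exp(-Ea/(R·T)) = 1e+10·exp(-70000/(8.314·358)) = 1e+10·exp(-23.5182) = 1e+10·6.1116e-11 = 6.11e-01 s⁻¹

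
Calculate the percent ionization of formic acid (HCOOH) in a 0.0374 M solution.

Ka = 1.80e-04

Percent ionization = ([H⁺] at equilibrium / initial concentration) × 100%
Percent ionization = 6.7%

Let x = [H⁺]. Ka = x²/(C - x) ⇒ x² + (1.80e-04)x - (1.80e-04)(0.0374) = 0. x = 2.5062e-03. Percent = (2.5062e-03/0.0374) × 100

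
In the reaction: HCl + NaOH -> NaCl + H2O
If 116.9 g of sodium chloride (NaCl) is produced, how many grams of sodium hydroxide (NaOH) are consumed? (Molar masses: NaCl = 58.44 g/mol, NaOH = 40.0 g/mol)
Moles of NaCl = 116.9 g ÷ 58.44 g/mol = 2.00034 mol
Mole ratio: 1 mol NaOH / 1 mol NaCl
Moles of NaOH = 2.00034 × (1/1) = 2.00034 mol
Mass of NaOH = 2.00034 mol × 40.0 g/mol = 80.01 g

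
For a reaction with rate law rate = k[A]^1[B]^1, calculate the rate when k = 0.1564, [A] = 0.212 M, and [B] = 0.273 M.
0.009052 M/s

rate = k·[A]^1·[B]^1 = 0.1564·(0.212)^1·(0.273)^1 = 0.1564·0.212·0.273 = 0.009052 M/s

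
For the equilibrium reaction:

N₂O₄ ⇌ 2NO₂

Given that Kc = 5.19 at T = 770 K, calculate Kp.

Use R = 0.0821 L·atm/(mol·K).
K_p = 328.0962

Δn = (moles gaseous products) − (moles gaseous reactants) = 1
T = 770 K; RT = 0.0821 × 770 = 63.217
Kp = Kc·(RT)^Δn = 5.19 × (63.217)^1 = 5.19 × 63.217 = 328.0962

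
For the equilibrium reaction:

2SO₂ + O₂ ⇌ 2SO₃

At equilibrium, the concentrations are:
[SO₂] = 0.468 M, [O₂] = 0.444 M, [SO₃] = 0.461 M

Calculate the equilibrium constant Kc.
K_c = 2.1854

Kc = ([SO₃]^2) / ([SO₂]^2 × [O₂])
   = ((0.461)^2) / ((0.468)^2·(0.444))
   = 0.21252 / 0.097247 = 2.1854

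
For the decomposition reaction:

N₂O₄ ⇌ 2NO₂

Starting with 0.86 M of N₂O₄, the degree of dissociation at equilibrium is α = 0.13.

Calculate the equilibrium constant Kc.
K_c = 0.0668

x = α·[A]₀ = 0.13 × 0.86 = 0.1118 M dissociated.
At eq: [N₂O₄] = 0.86 − 0.1118 = 0.7482 M; [NO₂] = 2x = 0.2236 M.
Kc = [NO₂]²/[N₂O₄] = (0.2236)²/0.7482 = 0.06682.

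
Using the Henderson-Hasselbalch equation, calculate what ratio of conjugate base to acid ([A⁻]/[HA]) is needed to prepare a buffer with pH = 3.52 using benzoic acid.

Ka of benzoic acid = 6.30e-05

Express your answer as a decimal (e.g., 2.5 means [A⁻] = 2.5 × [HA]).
[A⁻]/[HA] = 0.209

pKa = −log(6.30e-05) = 4.2007. pH = pKa + log([A⁻]/[HA]). 3.52 = 4.2007 + log(ratio). log(ratio) = 3.52 − 4.2007 = -0.6807. ratio = 10^(-0.6807) = 0.209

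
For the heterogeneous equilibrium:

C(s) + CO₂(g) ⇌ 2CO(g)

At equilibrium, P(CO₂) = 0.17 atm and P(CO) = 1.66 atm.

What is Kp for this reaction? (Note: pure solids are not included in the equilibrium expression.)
K_p = 16.209

Solid C is excluded.
Kp = P(CO)²/P(CO₂) = (1.66)²/0.17 = 2.756/0.17 = 16.209.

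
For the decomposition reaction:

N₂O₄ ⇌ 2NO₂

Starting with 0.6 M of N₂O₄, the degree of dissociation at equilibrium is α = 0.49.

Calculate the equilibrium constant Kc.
K_c = 1.1299

x = α·[A]₀ = 0.49 × 0.6 = 0.294 M dissociated.
At eq: [N₂O₄] = 0.6 − 0.294 = 0.306 M; [NO₂] = 2x = 0.588 M.
Kc = [NO₂]²/[N₂O₄] = (0.588)²/0.306 = 1.13.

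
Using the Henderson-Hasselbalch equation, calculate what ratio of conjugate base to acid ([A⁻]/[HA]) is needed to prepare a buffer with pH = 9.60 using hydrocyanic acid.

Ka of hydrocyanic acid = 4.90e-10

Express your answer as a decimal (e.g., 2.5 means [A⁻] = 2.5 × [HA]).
[A⁻]/[HA] = 1.951

pKa = −log(4.90e-10) = 9.3098. pH = pKa + log([A⁻]/[HA]). 9.60 = 9.3098 + log(ratio). log(ratio) = 9.60 − 9.3098 = 0.2902. ratio = 10^(0.2902) = 1.951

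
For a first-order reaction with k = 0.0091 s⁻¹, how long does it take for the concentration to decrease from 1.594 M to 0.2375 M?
209.21 s

From ln[A] = ln[A]₀ - k·t: t = ln([A]₀/[A])/k = ln(1.594/0.2375)/0.0091 = ln(6.7116)/0.0091 = 1.9038/0.0091 = 209.21 s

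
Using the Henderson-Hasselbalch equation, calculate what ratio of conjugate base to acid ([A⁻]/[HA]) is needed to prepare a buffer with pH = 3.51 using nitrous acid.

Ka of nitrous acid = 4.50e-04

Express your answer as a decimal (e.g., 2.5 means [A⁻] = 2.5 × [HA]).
[A⁻]/[HA] = 1.456

pKa = −log(4.50e-04) = 3.3468. pH = pKa + log([A⁻]/[HA]). 3.51 = 3.3468 + log(ratio). log(ratio) = 3.51 − 3.3468 = 0.1632. ratio = 10^(0.1632) = 1.456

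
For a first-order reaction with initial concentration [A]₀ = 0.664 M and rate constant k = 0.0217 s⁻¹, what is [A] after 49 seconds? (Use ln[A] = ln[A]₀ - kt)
0.2293 M

ln[A] = ln[A]₀ - k·t = ln(0.664) - (0.0217)·(49) = -0.4095 - 1.0633 = -1.4728
[A] = e^(-1.4728) = 0.2293 M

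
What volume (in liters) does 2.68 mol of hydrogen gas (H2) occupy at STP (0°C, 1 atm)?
At STP, 1 mol of gas occupies 22.4 L
Volume = 2.68 mol × 22.4 L/mol = 60.03 L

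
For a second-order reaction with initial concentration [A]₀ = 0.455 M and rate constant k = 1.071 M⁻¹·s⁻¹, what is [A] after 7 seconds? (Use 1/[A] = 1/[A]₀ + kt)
0.1031 M

1/[A] = 1/[A]₀ + k·t = 1/0.455 + (1.071)·(7) = 2.1978 + 7.4970 = 9.6948
[A] = 1/9.6948 = 0.1031 M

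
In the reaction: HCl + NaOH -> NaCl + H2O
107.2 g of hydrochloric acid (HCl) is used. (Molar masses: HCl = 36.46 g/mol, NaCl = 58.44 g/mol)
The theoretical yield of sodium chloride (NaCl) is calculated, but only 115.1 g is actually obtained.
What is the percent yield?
Moles of HCl = 107.2 g ÷ 36.46 g/mol = 2.94021 mol
Mole ratio: 1 mol NaCl / 1 mol HCl
Moles of NaCl = 2.94021 × (1/1) = 2.94021 mol
Theoretical yield = 2.94021 mol × 58.44 g/mol = 171.83 g
Actual yield = 115.1 g
Percent yield = (115.1 / 171.83) × 100% = 67.0%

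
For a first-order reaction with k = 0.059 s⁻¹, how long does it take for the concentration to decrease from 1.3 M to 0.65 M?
11.75 s

From ln[A] = ln[A]₀ - k·t: t = ln([A]₀/[A])/k = ln(1.3/0.65)/0.059 = ln(2.0000)/0.059 = 0.6931/0.059 = 11.75 s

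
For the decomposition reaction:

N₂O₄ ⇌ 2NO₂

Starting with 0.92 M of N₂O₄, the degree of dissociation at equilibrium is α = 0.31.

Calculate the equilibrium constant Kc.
K_c = 0.5125

x = α·[A]₀ = 0.31 × 0.92 = 0.2852 M dissociated.
At eq: [N₂O₄] = 0.92 − 0.2852 = 0.6348 M; [NO₂] = 2x = 0.5704 M.
Kc = [NO₂]²/[N₂O₄] = (0.5704)²/0.6348 = 0.5125.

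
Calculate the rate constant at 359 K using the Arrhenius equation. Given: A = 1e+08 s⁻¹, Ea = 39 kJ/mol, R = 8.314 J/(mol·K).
2.11e+02 s⁻¹

k = A·exp(-Ea/(R·T)) = 1e+08·exp(-39000/(8.314·359)) = 1e+08·exp(-13.0665) = 1e+08·2.1149e-06 = 2.11e+02 s⁻¹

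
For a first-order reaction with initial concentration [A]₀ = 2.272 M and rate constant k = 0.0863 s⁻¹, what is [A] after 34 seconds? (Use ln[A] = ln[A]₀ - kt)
0.1208 M

ln[A] = ln[A]₀ - k·t = ln(2.272) - (0.0863)·(34) = 0.8207 - 2.9342 = -2.1135
[A] = e^(-2.1135) = 0.1208 M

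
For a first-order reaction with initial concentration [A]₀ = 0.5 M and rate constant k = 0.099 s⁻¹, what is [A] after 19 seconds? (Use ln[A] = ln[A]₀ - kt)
0.0762 M

ln[A] = ln[A]₀ - k·t = ln(0.5) - (0.099)·(19) = -0.6931 - 1.8810 = -2.5741
[A] = e^(-2.5741) = 0.0762 M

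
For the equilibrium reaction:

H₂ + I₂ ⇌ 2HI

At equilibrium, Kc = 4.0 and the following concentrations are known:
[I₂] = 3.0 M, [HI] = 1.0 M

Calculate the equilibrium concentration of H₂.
[H₂] = 0.0833 M

Kc = ([HI]^2) / ([H₂] × [I₂]) = 4.0
[H₂]^1 = (product terms)/(Kc · other reactant terms) = 1 / (4.0 · 3) = 0.083333
[H₂] = 0.0833 M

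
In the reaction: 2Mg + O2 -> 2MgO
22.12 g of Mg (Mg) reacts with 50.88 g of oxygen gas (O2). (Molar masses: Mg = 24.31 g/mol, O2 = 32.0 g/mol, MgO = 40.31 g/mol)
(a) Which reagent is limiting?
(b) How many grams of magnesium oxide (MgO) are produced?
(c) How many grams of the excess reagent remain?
(a) Mg, (b) 36.68 g, (c) 36.32 g

Moles of Mg = 22.12 g ÷ 24.31 g/mol = 0.909914 mol
Moles of O2 = 50.88 g ÷ 32.0 g/mol = 1.59 mol
Moles ÷ coefficient: Mg: 0.909914/2 = 0.455, O2: 1.59/1 = 1.59
(a) Mg has the smaller value, so Mg is the limiting reagent.
(b) Moles of MgO = 0.909914 mol Mg × (2/2) = 0.909914 mol; mass = 0.909914 mol × 40.31 g/mol = 36.68 g
(c) O2 consumed = 0.909914 × (1/2) = 0.454957 mol; remaining = 1.59 − 0.454957 = 1.13504 mol; mass = 1.13504 mol × 32.0 g/mol = 36.32 g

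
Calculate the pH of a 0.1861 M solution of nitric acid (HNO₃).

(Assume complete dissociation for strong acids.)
pH = 0.73

[H⁺] = 0.1861 M for strong acid. pH = -log[H⁺] = -log(0.1861)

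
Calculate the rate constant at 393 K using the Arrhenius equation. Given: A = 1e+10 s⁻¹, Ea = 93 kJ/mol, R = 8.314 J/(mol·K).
4.35e-03 s⁻¹

k = A·exp(-Ea/(R·T)) = 1e+10·exp(-93000/(8.314·393)) = 1e+10·exp(-28.4630) = 1e+10·4.3520e-13 = 4.35e-03 s⁻¹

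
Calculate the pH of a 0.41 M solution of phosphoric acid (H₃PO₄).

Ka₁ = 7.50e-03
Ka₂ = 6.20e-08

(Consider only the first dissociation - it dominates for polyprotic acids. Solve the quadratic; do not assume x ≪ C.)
pH = 1.29

x² + Ka₁·x − Ka₁·C = 0 with Ka₁ = 7.50e-03, C = 0.41.
x = (−Ka₁ + √(Ka₁² + 4·Ka₁·C))/2 = 5.1829e-02 M, so pH = 1.29.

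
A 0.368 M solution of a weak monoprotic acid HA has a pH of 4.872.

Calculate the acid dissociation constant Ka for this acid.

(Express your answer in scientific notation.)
K_a = 4.90e-10

[H⁺] = 10^(−pH) = 10^(−4.872) = 1.343e-05 M. For HA ⇌ H⁺ + A⁻, Ka = x²/(C − x) = (1.343e-05)²/(0.368 − 1.343e-05) = 4.90e-10.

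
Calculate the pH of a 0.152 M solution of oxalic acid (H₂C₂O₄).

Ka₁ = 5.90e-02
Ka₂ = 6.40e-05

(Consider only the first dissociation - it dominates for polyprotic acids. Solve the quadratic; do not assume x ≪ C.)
pH = 1.16

x² + Ka₁·x − Ka₁·C = 0 with Ka₁ = 5.90e-02, C = 0.152.
x = (−Ka₁ + √(Ka₁² + 4·Ka₁·C))/2 = 6.9688e-02 M, so pH = 1.16.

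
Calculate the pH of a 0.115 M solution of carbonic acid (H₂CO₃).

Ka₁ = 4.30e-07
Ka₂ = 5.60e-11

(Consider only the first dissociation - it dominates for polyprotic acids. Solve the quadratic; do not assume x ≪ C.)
pH = 3.65

x² + Ka₁·x − Ka₁·C = 0 with Ka₁ = 4.30e-07, C = 0.115.
x = (−Ka₁ + √(Ka₁² + 4·Ka₁·C))/2 = 2.2216e-04 M, so pH = 3.65.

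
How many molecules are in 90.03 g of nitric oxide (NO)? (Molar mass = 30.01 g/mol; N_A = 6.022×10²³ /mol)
Moles = 90.03 g ÷ 30.01 g/mol = 3 mol
Molecules = 3 mol × 6.022×10²³ /mol = 1.807e+24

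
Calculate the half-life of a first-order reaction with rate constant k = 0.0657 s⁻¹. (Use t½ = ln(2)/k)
10.55 s

t½ = ln(2)/k = 0.6931/0.0657 = 10.55 s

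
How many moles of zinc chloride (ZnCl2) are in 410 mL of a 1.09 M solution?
Moles = Molarity × Volume (L)
Moles = 1.09 M × 0.41 L = 0.4469 mol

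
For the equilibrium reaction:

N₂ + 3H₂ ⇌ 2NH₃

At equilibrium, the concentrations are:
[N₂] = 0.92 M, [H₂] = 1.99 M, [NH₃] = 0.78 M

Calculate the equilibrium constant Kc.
K_c = 0.0839

Kc = ([NH₃]^2) / ([N₂] × [H₂]^3)
   = ((0.78)^2) / ((0.92)·(1.99)^3)
   = 0.6084 / 7.2502 = 0.0839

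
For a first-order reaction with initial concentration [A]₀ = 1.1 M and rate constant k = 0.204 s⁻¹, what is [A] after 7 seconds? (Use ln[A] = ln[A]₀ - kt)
0.2638 M

ln[A] = ln[A]₀ - k·t = ln(1.1) - (0.204)·(7) = 0.0953 - 1.4280 = -1.3327
[A] = e^(-1.3327) = 0.2638 M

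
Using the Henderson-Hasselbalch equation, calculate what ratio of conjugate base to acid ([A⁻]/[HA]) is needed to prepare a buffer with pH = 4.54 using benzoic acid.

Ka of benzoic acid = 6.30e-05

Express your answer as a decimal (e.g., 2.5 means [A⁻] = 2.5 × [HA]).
[A⁻]/[HA] = 2.184

pKa = −log(6.30e-05) = 4.2007. pH = pKa + log([A⁻]/[HA]). 4.54 = 4.2007 + log(ratio). log(ratio) = 4.54 − 4.2007 = 0.3393. ratio = 10^(0.3393) = 2.184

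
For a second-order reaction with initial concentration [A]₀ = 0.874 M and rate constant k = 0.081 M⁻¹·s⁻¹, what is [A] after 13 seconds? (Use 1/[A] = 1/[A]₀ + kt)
0.4551 M

1/[A] = 1/[A]₀ + k·t = 1/0.874 + (0.081)·(13) = 1.1442 + 1.0530 = 2.1972
[A] = 1/2.1972 = 0.4551 M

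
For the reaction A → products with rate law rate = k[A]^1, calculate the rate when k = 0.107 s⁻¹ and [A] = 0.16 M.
0.01712 M/s

rate = k·[A]^1 = 0.107·(0.16)^1 = 0.107·0.16 = 0.01712 M/s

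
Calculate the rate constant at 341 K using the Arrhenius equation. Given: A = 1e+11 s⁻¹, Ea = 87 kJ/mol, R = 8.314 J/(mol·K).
4.71e-03 s⁻¹

k = A·exp(-Ea/(R·T)) = 1e+11·exp(-87000/(8.314·341)) = 1e+11·exp(-30.6870) = 1e+11·4.7075e-14 = 4.71e-03 s⁻¹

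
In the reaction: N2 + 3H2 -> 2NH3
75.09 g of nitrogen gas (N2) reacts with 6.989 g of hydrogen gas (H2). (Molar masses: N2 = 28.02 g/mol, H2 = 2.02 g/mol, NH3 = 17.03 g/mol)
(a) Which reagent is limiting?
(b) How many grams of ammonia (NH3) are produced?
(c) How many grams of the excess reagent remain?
(a) H2, (b) 39.28 g, (c) 42.77 g

Moles of N2 = 75.09 g ÷ 28.02 g/mol = 2.67987 mol
Moles of H2 = 6.989 g ÷ 2.02 g/mol = 3.4599 mol
Moles ÷ coefficient: N2: 2.67987/1 = 2.68, H2: 3.4599/3 = 1.153
(a) H2 has the smaller value, so H2 is the limiting reagent.
(b) Moles of NH3 = 3.4599 mol H2 × (2/3) = 2.3066 mol; mass = 2.3066 mol × 17.03 g/mol = 39.28 g
(c) N2 consumed = 3.4599 × (1/3) = 1.1533 mol; remaining = 2.67987 − 1.1533 = 1.52657 mol; mass = 1.52657 mol × 28.02 g/mol = 42.77 g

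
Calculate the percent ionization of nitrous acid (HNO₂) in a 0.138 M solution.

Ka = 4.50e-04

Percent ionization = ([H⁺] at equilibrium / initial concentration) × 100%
Percent ionization = 5.55%

Let x = [H⁺]. Ka = x²/(C - x) ⇒ x² + (4.50e-04)x - (4.50e-04)(0.138) = 0. x = 7.6586e-03. Percent = (7.6586e-03/0.138) × 100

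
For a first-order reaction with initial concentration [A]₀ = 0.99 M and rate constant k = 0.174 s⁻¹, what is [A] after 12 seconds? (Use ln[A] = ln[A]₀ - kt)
0.1227 M

ln[A] = ln[A]₀ - k·t = ln(0.99) - (0.174)·(12) = -0.0101 - 2.0880 = -2.0981
[A] = e^(-2.0981) = 0.1227 M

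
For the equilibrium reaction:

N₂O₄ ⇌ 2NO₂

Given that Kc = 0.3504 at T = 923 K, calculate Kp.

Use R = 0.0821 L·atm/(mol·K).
K_p = 26.5527

Δn = (moles gaseous products) − (moles gaseous reactants) = 1
T = 923 K; RT = 0.0821 × 923 = 75.7783
Kp = Kc·(RT)^Δn = 0.3504 × (75.7783)^1 = 0.3504 × 75.7783 = 26.5527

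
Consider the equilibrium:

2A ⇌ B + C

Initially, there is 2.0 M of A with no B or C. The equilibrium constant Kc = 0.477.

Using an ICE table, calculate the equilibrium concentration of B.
[B] = 0.580 M

ICE: [A] = 2.0 − 2x, [B] = [C] = x.
Kc = x²/(2.0 − 2x)² = 0.477 ⇒ √Kc = x/(2.0 − 2x).
x = √0.477·2.0/(1 + 2√0.477) = 0.69065·2.0/2.3813 = 0.58006.
[B] = x = 0.580 M.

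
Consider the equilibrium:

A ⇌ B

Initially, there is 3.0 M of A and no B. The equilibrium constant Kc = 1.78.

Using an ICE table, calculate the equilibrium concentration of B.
[B] = 1.921 M

ICE: [A] = 3.0 − x, [B] = x.
Kc = x/(3.0 − x) = 1.78 ⇒ x = 1.78·3.0/(1 + 1.78) = 5.34/2.78 = 1.921.
[B] = x = 1.921 M.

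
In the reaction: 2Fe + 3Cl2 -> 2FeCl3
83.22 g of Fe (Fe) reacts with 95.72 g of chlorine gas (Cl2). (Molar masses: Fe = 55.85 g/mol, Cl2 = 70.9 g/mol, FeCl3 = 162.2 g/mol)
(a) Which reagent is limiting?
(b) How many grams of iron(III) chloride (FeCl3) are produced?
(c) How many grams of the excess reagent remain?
(a) Cl2, (b) 146 g, (c) 32.95 g

Moles of Fe = 83.22 g ÷ 55.85 g/mol = 1.49006 mol
Moles of Cl2 = 95.72 g ÷ 70.9 g/mol = 1.35007 mol
Moles ÷ coefficient: Fe: 1.49006/2 = 0.745, Cl2: 1.35007/3 = 0.45
(a) Cl2 has the smaller value, so Cl2 is the limiting reagent.
(b) Moles of FeCl3 = 1.35007 mol Cl2 × (2/3) = 0.900047 mol; mass = 0.900047 mol × 162.2 g/mol = 146 g
(c) Fe consumed = 1.35007 × (2/3) = 0.900047 mol; remaining = 1.49006 − 0.900047 = 0.590016 mol; mass = 0.590016 mol × 55.85 g/mol = 32.95 g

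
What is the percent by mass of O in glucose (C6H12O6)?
Mass of O in formula = 16.0 × 6 = 96 g/mol
Molar mass = 180.16 g/mol
% O = (96/180.16) × 100% = 53.29%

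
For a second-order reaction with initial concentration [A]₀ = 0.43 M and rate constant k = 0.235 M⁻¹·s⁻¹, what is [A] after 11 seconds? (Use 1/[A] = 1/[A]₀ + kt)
0.2036 M

1/[A] = 1/[A]₀ + k·t = 1/0.43 + (0.235)·(11) = 2.3256 + 2.5850 = 4.9106
[A] = 1/4.9106 = 0.2036 M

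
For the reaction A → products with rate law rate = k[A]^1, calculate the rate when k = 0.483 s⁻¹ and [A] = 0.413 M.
0.1995 M/s

rate = k·[A]^1 = 0.483·(0.413)^1 = 0.483·0.413 = 0.1995 M/s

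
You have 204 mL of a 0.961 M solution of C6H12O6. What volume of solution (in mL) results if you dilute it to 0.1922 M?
Using M₁V₁ = M₂V₂:
0.961 × 204 = 0.1922 × V₂
V₂ = (0.961 × 204) / 0.1922 = 1020 mL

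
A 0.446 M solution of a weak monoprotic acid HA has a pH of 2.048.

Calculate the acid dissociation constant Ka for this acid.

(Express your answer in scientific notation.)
K_a = 1.83e-04

[H⁺] = 10^(−pH) = 10^(−2.048) = 8.954e-03 M. For HA ⇌ H⁺ + A⁻, Ka = x²/(C − x) = (8.954e-03)²/(0.446 − 8.954e-03) = 1.83e-04.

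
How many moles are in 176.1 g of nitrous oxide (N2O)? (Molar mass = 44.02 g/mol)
Moles = 176.1 g ÷ 44.02 g/mol = 4 mol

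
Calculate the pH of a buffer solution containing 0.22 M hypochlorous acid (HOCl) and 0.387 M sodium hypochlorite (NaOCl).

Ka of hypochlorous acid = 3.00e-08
pH = 7.77

pKa = -log(3.00e-08) = 7.52. pH = pKa + log([A⁻]/[HA]) = 7.52 + log(0.387/0.22)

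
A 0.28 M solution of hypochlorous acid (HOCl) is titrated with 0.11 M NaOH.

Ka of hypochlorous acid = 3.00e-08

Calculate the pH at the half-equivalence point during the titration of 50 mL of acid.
pH = pKa = 7.52

At the half-equivalence point, [HA] = [A⁻], so by Henderson–Hasselbalch pH = pKa + log(1) = pKa.
pKa = −log(3.00e-08) = 7.52.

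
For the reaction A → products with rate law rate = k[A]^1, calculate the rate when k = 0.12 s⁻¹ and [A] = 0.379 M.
0.04548 M/s

rate = k·[A]^1 = 0.12·(0.379)^1 = 0.12·0.379 = 0.04548 M/s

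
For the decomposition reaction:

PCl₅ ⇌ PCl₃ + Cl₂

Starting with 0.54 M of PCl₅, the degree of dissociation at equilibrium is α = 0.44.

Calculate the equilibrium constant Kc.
K_c = 0.1867

x = α·[A]₀ = 0.44 × 0.54 = 0.2376 M dissociated.
At eq: [PCl₅] = 0.54 − 0.2376 = 0.3024 M; [PCl₃] = [Cl₂] = x = 0.2376 M.
Kc = [PCl₃][Cl₂]/[PCl₅] = (0.2376)²/0.3024 = 0.1867.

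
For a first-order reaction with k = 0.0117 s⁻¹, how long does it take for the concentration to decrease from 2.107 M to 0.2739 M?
174.38 s

From ln[A] = ln[A]₀ - k·t: t = ln([A]₀/[A])/k = ln(2.107/0.2739)/0.0117 = ln(7.6926)/0.0117 = 2.0403/0.0117 = 174.38 s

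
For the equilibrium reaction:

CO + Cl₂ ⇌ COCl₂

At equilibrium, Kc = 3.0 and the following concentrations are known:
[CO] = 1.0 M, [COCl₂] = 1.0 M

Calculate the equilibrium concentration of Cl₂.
[Cl₂] = 0.3333 M

Kc = ([COCl₂]) / ([CO] × [Cl₂]) = 3.0
[Cl₂]^1 = (product terms)/(Kc · other reactant terms) = 1 / (3.0 · 1) = 0.33333
[Cl₂] = 0.3333 M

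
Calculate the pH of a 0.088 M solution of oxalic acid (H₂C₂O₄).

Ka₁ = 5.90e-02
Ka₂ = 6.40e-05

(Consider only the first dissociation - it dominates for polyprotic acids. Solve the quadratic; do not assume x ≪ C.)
pH = 1.32

x² + Ka₁·x − Ka₁·C = 0 with Ka₁ = 5.90e-02, C = 0.088.
x = (−Ka₁ + √(Ka₁² + 4·Ka₁·C))/2 = 4.8360e-02 M, so pH = 1.32.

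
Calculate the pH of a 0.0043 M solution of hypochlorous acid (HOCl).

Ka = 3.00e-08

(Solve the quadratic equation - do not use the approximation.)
pH = 4.95

x² + Ka×x - Ka×C = 0. Using quadratic formula: [H⁺] = 1.1343e-05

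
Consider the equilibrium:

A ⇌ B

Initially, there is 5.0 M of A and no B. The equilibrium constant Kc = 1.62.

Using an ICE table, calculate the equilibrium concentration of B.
[B] = 3.092 M

ICE: [A] = 5.0 − x, [B] = x.
Kc = x/(5.0 − x) = 1.62 ⇒ x = 1.62·5.0/(1 + 1.62) = 8.1/2.62 = 3.092.
[B] = x = 3.092 M.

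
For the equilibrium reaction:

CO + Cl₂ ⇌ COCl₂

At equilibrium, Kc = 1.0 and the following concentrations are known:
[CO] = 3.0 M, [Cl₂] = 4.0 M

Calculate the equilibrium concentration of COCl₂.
[COCl₂] = 12.0000 M

Kc = ([COCl₂]) / ([CO] × [Cl₂]) = 1.0
[COCl₂]^1 = Kc · (reactant terms)/(other product terms) = 1.0 · 12 / 1 = 12
[COCl₂] = 12.0000 M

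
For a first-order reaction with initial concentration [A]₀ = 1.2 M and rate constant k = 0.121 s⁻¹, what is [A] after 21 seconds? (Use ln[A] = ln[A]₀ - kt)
0.0945 M

ln[A] = ln[A]₀ - k·t = ln(1.2) - (0.121)·(21) = 0.1823 - 2.5410 = -2.3587
[A] = e^(-2.3587) = 0.0945 M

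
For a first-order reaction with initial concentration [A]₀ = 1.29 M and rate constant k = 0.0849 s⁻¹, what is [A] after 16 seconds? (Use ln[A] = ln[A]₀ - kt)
0.3316 M

ln[A] = ln[A]₀ - k·t = ln(1.29) - (0.0849)·(16) = 0.2546 - 1.3584 = -1.1038
[A] = e^(-1.1038) = 0.3316 M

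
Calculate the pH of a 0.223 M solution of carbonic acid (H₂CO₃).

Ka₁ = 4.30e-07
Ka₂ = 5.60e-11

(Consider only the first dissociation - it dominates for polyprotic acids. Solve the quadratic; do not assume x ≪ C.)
pH = 3.51

x² + Ka₁·x − Ka₁·C = 0 with Ka₁ = 4.30e-07, C = 0.223.
x = (−Ka₁ + √(Ka₁² + 4·Ka₁·C))/2 = 3.0945e-04 M, so pH = 3.51.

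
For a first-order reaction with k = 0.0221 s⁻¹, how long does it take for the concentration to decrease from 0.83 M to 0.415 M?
31.36 s

From ln[A] = ln[A]₀ - k·t: t = ln([A]₀/[A])/k = ln(0.83/0.415)/0.0221 = ln(2.0000)/0.0221 = 0.6931/0.0221 = 31.36 s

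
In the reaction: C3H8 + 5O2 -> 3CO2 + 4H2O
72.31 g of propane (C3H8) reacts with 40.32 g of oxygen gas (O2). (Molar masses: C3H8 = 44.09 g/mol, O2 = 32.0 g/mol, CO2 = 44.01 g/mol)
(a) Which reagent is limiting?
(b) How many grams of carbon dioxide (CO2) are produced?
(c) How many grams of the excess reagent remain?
(a) O2, (b) 33.27 g, (c) 61.2 g

Moles of C3H8 = 72.31 g ÷ 44.09 g/mol = 1.64005 mol
Moles of O2 = 40.32 g ÷ 32.0 g/mol = 1.26 mol
Moles ÷ coefficient: C3H8: 1.64005/1 = 1.64, O2: 1.26/5 = 0.252
(a) O2 has the smaller value, so O2 is the limiting reagent.
(b) Moles of CO2 = 1.26 mol O2 × (3/5) = 0.756 mol; mass = 0.756 mol × 44.01 g/mol = 33.27 g
(c) C3H8 consumed = 1.26 × (1/5) = 0.252 mol; remaining = 1.64005 − 0.252 = 1.38805 mol; mass = 1.38805 mol × 44.09 g/mol = 61.2 g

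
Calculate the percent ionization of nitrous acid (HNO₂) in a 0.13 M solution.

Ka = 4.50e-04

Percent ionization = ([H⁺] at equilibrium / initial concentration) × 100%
Percent ionization = 5.71%

Let x = [H⁺]. Ka = x²/(C - x) ⇒ x² + (4.50e-04)x - (4.50e-04)(0.13) = 0. x = 7.4268e-03. Percent = (7.4268e-03/0.13) × 100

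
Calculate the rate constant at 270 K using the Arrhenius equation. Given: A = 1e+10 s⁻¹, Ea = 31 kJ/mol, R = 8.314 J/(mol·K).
1.01e+04 s⁻¹

k = A·exp(-Ea/(R·T)) = 1e+10·exp(-31000/(8.314·270)) = 1e+10·exp(-13.8098) = 1e+10·1.0057e-06 = 1.01e+04 s⁻¹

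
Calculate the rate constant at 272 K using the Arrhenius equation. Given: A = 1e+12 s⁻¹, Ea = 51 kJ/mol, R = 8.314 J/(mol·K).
1.61e+02 s⁻¹

k = A·exp(-Ea/(R·T)) = 1e+12·exp(-51000/(8.314·272)) = 1e+12·exp(-22.5523) = 1e+12·1.6057e-10 = 1.61e+02 s⁻¹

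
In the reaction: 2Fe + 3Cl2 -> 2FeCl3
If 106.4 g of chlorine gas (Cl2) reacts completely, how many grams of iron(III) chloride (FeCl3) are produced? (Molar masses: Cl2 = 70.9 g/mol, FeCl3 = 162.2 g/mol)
Moles of Cl2 = 106.4 g ÷ 70.9 g/mol = 1.50071 mol
Mole ratio: 2 mol FeCl3 / 3 mol Cl2
Moles of FeCl3 = 1.50071 × (2/3) = 1.00047 mol
Mass of FeCl3 = 1.00047 mol × 162.2 g/mol = 162.3 g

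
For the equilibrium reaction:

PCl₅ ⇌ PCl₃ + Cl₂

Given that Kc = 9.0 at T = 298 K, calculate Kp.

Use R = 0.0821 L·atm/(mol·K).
K_p = 220.1922

Δn = (moles gaseous products) − (moles gaseous reactants) = 1
T = 298 K; RT = 0.0821 × 298 = 24.4658
Kp = Kc·(RT)^Δn = 9.0 × (24.4658)^1 = 9.0 × 24.4658 = 220.1922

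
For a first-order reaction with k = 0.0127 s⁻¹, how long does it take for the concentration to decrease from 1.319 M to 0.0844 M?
216.46 s

From ln[A] = ln[A]₀ - k·t: t = ln([A]₀/[A])/k = ln(1.319/0.0844)/0.0127 = ln(15.6280)/0.0127 = 2.7491/0.0127 = 216.46 s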